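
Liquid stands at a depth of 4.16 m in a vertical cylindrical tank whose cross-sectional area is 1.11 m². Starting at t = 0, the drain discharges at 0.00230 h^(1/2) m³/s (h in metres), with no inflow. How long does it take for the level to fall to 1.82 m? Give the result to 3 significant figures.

667 s

Unsteady balance on liquid volume: A dh/dt = −0.00230 √h.
Separate and integrate: 2(√h − √h₀) = −(0.00230/A) t.
t = 2A(√h₀ − √h)/0.00230 = 2·1.11·(√4.16 − √1.82)/0.00230
  = 2.2200 × (2.0396 − 1.3491) / 0.00230 = 666.52 s.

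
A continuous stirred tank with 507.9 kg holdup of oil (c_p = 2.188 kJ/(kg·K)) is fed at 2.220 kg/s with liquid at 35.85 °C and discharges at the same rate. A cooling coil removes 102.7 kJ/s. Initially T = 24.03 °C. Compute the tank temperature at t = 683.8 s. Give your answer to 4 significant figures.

15.18 °C

M c_p dT/dt = ṁ c_p (T_in − T) − Q̇.
Rearrange: dT/dt = (T_ss − T)/τ with τ = M/ṁ = 228.784 s and T_ss = T_in − Q̇/(ṁ c_p) = 14.7068 °C.
Integrating: T(t) = T_ss + (T₀ − T_ss) e^(−t/τ).
T(683.8) = 14.7068 + (9.32317)·e^(−683.8/228.784) = 14.7068 + (9.32317)·0.0503454 = 15.1762 °C.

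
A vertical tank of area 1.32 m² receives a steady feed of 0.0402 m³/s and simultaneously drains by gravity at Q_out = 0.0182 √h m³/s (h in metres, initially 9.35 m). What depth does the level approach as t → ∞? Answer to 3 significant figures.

Unsteady balance on liquid volume: A dh/dt = Q_in − 0.0182 √h. At steady state dh/dt = 0:
Q_in = 0.0182 √h_ss ⇒ √h_ss = 0.0402/0.0182 = 2.2088.
h_ss = 2.2088² = 4.8788 m. (Since h₀ = 9.35 m > h_ss, the level will fall toward this value.)

4.88 m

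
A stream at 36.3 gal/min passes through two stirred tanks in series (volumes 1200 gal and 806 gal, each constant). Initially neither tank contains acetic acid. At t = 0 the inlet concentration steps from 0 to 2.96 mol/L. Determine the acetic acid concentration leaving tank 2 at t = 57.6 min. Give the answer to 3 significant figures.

Each tank obeys Vᵢ dCᵢ/dt = Q(Cᵢ₋₁ − Cᵢ), so τᵢ = Vᵢ/Q.
τ₁ = 1200/36.3 = 33.058 min; τ₂ = 806/36.3 = 22.204 min.
Tank 1: C₁ = C_in(1 − e^(−t/τ₁)). Tank 2 (τ₁ ≠ τ₂): C₂ = C_in[1 − (τ₁ e^(−t/τ₁) − τ₂ e^(−t/τ₂))/(τ₁ − τ₂)].
At t = 57.6: e^(−t/τ₁) = 0.17510, e^(−t/τ₂) = 0.074710.
C₂ = 2.96·[1 − (33.058·0.17510 − 22.204·0.074710)/(10.854)] = 2.96·0.61953 = 1.8338 mol/L.

1.83 mol/L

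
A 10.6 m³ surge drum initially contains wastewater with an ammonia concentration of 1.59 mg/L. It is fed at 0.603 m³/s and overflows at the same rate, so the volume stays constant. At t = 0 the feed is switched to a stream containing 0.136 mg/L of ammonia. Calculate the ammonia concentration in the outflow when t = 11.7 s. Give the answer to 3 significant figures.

0.883 mg/L

Unsteady species balance (constant V, well mixed): V dC/dt = Q(C_in − C).
Time constant τ = V/Q = 10.6/0.603 = 17.579 s.
Solution: C(t) = C_in + (C₀ − C_in) e^(−t/τ).
C(11.7) = 0.136 + (1.59 − 0.136)·e^(−11.7/17.579) = 0.136 + (1.4540)·0.51398 = 0.88332 mg/L.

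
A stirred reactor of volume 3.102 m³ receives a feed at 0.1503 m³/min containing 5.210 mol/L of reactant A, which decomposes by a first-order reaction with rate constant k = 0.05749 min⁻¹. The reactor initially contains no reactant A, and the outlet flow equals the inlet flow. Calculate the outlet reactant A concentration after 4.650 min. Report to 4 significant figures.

0.9269 mol/L

Species balance: V dC/dt = Q C_in − Q C − k V C.
dC/dt = (Q/V) C_in − (Q/V + k) C; effective rate a = Q/V + k = 0.0484526 + 0.05749 = 0.105943 min⁻¹.
C_ss = Q C_in/(Q + kV) = 2.38278 mol/L; C(t) = C_ss + (C₀ − C_ss) e^(−a t).
C(4.650) = 2.38278 + (-2.38278)·e^(−0.105943·4.650) = 2.38278 + (-2.38278)·0.611015 = 0.926865 mol/L.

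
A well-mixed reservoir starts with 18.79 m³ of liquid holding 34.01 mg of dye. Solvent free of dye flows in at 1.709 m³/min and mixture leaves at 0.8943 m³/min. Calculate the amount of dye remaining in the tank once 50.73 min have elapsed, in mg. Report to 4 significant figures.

Total volume: dV/dt = Q_in − Q_out = 0.814700 m³/min, so V(t) = 18.79 + 0.814700 t and V(50.73) = 60.1197 m³.
Solute balance: dm/dt = 0 − Q_out C = −Q_out m/V(t).
Separate: dm/m = −Q_out dt/V(t) ⇒ ln(m/m₀) = −(Q_out/(Q_in−Q_out)) ln(V/V₀).
m = m₀ (V₀/V)^(Q_out/(Q_in−Q_out)) = 34.01 × (18.79/60.1197)^(1.09770) = 9.48783 mg.

9.488 mg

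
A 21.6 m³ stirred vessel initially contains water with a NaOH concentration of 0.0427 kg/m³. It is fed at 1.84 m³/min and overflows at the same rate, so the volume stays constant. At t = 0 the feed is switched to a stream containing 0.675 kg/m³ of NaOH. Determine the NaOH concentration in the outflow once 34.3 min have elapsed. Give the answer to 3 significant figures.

Transient balance on the dissolved component: V dC/dt = Q(C_in − C).
So dC/dt = (C_in − C)/τ with τ = V/Q = 21.6/1.84 = 11.739 min.
Integrating: C(t) = C_in + (C₀ − C_in) e^(−t/τ).
C(34.3) = 0.675 + (0.0427 − 0.675)·e^(−34.3/11.739) = 0.675 + (-0.63230)·0.053834 = 0.64096 kg/m³.

0.641 kg/m³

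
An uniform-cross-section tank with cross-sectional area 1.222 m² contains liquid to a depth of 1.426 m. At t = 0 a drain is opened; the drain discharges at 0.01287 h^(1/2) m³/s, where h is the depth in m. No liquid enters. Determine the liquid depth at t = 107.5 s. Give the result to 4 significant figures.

With no inflow, A dh/dt = −0.01287 √h.
This is separable: 2 d(√h)/dt = −0.01287/A, so √h = √h₀ − (0.01287/(2A)) t.
√h = √1.426 − 0.01287·107.5/(2·1.222) = 1.19415 − 0.566090 = 0.628062.
h = 0.628062² = 0.394462 m.

0.3945 m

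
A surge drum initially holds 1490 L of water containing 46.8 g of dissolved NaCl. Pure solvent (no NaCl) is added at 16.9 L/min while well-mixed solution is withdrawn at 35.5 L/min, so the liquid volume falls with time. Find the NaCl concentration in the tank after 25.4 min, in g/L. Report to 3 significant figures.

0.0222 g/L

Let m(t) be the amount of NaCl. Volume: V(t) = V₀ + (Q_in − Q_out) t = 1490 − 18.600 t; V(25.4) = 1017.6 L.
Species balance (pure solvent in): dm/dt = −Q_out · m/V(t).
dm/m = −Q_out dt/(V₀ − 18.600 t); integrating gives ln(m/m₀) = −(Q_out/(Q_in−Q_out)) ln(V/V₀).
m = m₀ (V₀/V)^(Q_out/(Q_in−Q_out)) = 46.8 × (1490/1017.6)^(-1.9086) = 22.601 g.
C = m/V = 22.601/1017.6 = 0.022211 g/L.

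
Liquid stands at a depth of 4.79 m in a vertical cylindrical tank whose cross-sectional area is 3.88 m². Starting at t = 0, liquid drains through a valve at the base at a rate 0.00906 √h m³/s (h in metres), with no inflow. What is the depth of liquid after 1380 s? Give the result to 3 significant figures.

A dh/dt = −Q_out = −0.00906 √h.
∫ h^(−1/2) dh = −(0.00906/A) ∫ dt, giving 2√h = 2√h₀ − (0.00906/A) t.
√h = √4.79 − 0.00906·1380/(2·3.88) = 2.1886 − 1.6112 = 0.57742.
h = 0.57742² = 0.33342 m.

0.333 m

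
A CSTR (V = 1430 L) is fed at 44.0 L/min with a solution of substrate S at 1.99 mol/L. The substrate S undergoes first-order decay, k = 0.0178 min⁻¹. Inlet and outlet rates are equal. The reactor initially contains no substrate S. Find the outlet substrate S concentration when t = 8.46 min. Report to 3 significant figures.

Species balance: V dC/dt = Q C_in − Q C − k V C.
dC/dt = (Q/V) C_in − (Q/V + k) C; effective rate a = Q/V + k = 0.030769 + 0.0178 = 0.048569 min⁻¹.
C_ss = Q C_in/(Q + kV) = 1.2607 mol/L; C(t) = C_ss + (C₀ − C_ss) e^(−a t).
C(8.46) = 1.2607 + (-1.2607)·e^(−0.048569·8.46) = 1.2607 + (-1.2607)·0.66306 = 0.42478 mol/L.

0.425 mol/L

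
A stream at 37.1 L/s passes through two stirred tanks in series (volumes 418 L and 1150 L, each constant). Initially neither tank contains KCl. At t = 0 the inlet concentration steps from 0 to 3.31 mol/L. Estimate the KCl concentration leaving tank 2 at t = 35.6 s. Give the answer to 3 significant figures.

Time constants: τᵢ = Vᵢ/Q for each well-mixed tank.
τ₁ = 418/37.1 = 11.267 s; τ₂ = 1150/37.1 = 30.997 s.
Solving the cascade with C₁(0)=C₂(0)=0 gives C₂(t) = C_in[1 − (τ₁ e^(−t/τ₁) − τ₂ e^(−t/τ₂))/(τ₁ − τ₂)].
At t = 35.6: e^(−t/τ₁) = 0.042438, e^(−t/τ₂) = 0.31712.
C₂ = 3.31·[1 − (11.267·0.042438 − 30.997·0.31712)/(-19.730)] = 3.31·0.52603 = 1.7412 mol/L.

1.74 mol/L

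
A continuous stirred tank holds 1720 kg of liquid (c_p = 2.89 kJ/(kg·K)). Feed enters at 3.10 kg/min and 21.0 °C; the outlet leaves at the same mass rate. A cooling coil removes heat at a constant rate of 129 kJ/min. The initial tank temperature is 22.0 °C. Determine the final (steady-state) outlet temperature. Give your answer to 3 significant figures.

6.60 °C

M c_p dT/dt = ṁ c_p (T_in − T) − Q̇.
At steady state dT/dt = 0 ⇒ T_ss = T_in − Q̇/(ṁ c_p) = 21.0 − 129/(3.10·2.89) = 6.6011 °C.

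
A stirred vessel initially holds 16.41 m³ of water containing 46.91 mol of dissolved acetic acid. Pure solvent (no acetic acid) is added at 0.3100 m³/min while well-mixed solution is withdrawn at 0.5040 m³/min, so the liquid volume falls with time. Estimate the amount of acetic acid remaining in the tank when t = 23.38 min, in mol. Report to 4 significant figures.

20.24 mol

Total volume: dV/dt = Q_in − Q_out = -0.194000 m³/min, so V(t) = 16.41 − 0.194000 t and V(23.38) = 11.8743 m³.
No acetic acid enters, so dm/dt = −Q_out · (m/V).
Separate: dm/m = −Q_out dt/V(t) ⇒ ln(m/m₀) = −(Q_out/(Q_in−Q_out)) ln(V/V₀).
m = m₀ (V₀/V)^(Q_out/(Q_in−Q_out)) = 46.91 × (16.41/11.8743)^(-2.59794) = 20.2419 mol.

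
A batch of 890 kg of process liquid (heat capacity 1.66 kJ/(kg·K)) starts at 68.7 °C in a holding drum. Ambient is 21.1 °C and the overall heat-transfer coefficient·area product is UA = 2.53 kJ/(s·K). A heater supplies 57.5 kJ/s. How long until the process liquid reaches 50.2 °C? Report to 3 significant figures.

795 s

M c_p dT/dt = −UA(T − T_amb) + Q̇.
τ = M c_p/UA = 583.95 s; T_ss = T_amb + Q̇/UA = 21.1 + 57.5/2.53 = 43.827 °C.
T(t) = T_ss + (T₀ − T_ss)e^(−t/τ); set T = 50.2:
t = −τ ln[(T − T_ss)/(T₀ − T_ss)] = −583.95 · ln(0.25621) = 795.19 s.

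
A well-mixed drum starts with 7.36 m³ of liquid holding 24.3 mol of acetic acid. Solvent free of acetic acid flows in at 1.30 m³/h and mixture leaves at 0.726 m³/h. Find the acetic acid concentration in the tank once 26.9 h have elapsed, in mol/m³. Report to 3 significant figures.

Let m(t) be the amount of acetic acid. Volume: V(t) = V₀ + (Q_in − Q_out) t = 7.36 + 0.57400 t; V(26.9) = 22.801 m³.
No acetic acid enters, so dm/dt = −Q_out · (m/V).
dm/m = −Q_out dt/(V₀ + 0.57400 t); integrating gives ln(m/m₀) = −(Q_out/(Q_in−Q_out)) ln(V/V₀).
m = m₀ (V₀/V)^(Q_out/(Q_in−Q_out)) = 24.3 × (7.36/22.801)^(1.2648) = 5.8143 mol.
C = m/V = 5.8143/22.801 = 0.25501 mol/m³.

0.255 mol/m³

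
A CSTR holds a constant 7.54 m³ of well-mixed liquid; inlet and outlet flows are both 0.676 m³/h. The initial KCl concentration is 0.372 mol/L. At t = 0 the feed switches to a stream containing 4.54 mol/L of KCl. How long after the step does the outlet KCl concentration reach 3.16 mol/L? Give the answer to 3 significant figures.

Transient balance on the dissolved component: V dC/dt = Q(C_in − C), so τ = V/Q = 11.154 h.
C(t) = C_in + (C₀ − C_in) e^(−t/τ). Set C = 3.16 and solve for t:
e^(−t/τ) = (C − C_in)/(C₀ − C_in) = (3.16 − 4.54)/(0.372 − 4.54) = 0.33109
t = −τ ln(…) = 11.154 × 1.1054 = 12.329 h.

12.3 h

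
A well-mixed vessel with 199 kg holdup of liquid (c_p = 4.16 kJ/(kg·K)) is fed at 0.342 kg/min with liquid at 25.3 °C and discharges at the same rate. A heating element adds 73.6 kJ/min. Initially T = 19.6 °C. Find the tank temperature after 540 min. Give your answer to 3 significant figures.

Heat balance on the well-mixed liquid: M c_p dT/dt = ṁ c_p (T_in − T) + 73.6.
Rearrange: dT/dt = (T_ss − T)/τ with τ = M/ṁ = 581.87 min and T_ss = T_in + Q̇/(ṁ c_p) = 77.032 °C.
Solution: T(t) = T_ss + (T₀ − T_ss) e^(−t/τ).
T(540) = 77.032 + (-57.432)·e^(−540/581.87) = 77.032 + (-57.432)·0.39533 = 54.327 °C.

54.3 °C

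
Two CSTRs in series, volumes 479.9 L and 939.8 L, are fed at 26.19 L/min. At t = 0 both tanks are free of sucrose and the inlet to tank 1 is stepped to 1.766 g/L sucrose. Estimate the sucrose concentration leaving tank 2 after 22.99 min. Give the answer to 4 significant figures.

Time constants: τᵢ = Vᵢ/Q for each well-mixed tank.
τ₁ = 479.9/26.19 = 18.3238 min; τ₂ = 939.8/26.19 = 35.8839 min.
Solving the cascade with C₁(0)=C₂(0)=0 gives C₂(t) = C_in[1 − (τ₁ e^(−t/τ₁) − τ₂ e^(−t/τ₂))/(τ₁ − τ₂)].
At t = 22.99: e^(−t/τ₁) = 0.285175, e^(−t/τ₂) = 0.526936.
C₂ = 1.766·[1 − (18.3238·0.285175 − 35.8839·0.526936)/(-17.5601)] = 1.766·0.220790 = 0.389915 g/L.

0.3899 g/L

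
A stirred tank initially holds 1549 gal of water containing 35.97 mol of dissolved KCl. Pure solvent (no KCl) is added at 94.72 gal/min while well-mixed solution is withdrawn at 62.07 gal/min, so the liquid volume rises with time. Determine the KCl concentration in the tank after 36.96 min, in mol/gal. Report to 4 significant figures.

Total volume: dV/dt = Q_in − Q_out = 32.6500 gal/min, so V(t) = 1549 + 32.6500 t and V(36.96) = 2755.74 gal.
Species balance (pure solvent in): dm/dt = −Q_out · m/V(t).
Separate: dm/m = −Q_out dt/V(t) ⇒ ln(m/m₀) = −(Q_out/(Q_in−Q_out)) ln(V/V₀).
m = m₀ (V₀/V)^(Q_out/(Q_in−Q_out)) = 35.97 × (1549/2755.74)^(1.90107) = 12.0314 mol.
C = m/V = 12.0314/2755.74 = 0.00436593 mol/gal.

0.004366 mol/gal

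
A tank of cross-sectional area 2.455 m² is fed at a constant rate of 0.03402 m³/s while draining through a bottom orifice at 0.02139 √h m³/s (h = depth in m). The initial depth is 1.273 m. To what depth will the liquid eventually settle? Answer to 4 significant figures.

Level balance: A dh/dt = 0.03402 − 0.02139 √h. Setting dh/dt = 0:
Q_in = 0.02139 √h_ss ⇒ √h_ss = 0.03402/0.02139 = 1.59046.
h_ss = 1.59046² = 2.52957 m. (Since h₀ = 1.273 m < h_ss, the level will rise toward this value.)

2.530 m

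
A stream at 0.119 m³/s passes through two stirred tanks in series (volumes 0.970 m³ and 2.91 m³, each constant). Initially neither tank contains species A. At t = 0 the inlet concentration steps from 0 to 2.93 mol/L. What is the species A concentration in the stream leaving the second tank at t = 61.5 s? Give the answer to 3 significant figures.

Species balance on tank i: dCᵢ/dt = (Cᵢ₋₁ − Cᵢ)/τᵢ with τᵢ = Vᵢ/Q.
τ₁ = 0.970/0.119 = 8.1513 s; τ₂ = 2.91/0.119 = 24.454 s.
Solving the cascade with C₁(0)=C₂(0)=0 gives C₂(t) = C_in[1 − (τ₁ e^(−t/τ₁) − τ₂ e^(−t/τ₂))/(τ₁ − τ₂)].
At t = 61.5: e^(−t/τ₁) = 0.00052883, e^(−t/τ₂) = 0.080867.
C₂ = 2.93·[1 − (8.1513·0.00052883 − 24.454·0.080867)/(-16.303)] = 2.93·0.87896 = 2.5754 mol/L.

2.58 mol/L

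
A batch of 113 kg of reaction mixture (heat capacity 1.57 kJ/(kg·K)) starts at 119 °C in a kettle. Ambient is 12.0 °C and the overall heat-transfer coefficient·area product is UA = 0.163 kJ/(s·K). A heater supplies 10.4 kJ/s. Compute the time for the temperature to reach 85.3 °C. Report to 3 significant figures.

Lumped-capacitance energy balance: M c_p dT/dt = UA(T_amb − T) + Q̇.
τ = M c_p/UA = 1088.4 s; T_ss = T_amb + Q̇/UA = 12.0 + 10.4/0.163 = 75.804 °C.
T(t) = T_ss + (T₀ − T_ss)e^(−t/τ); set T = 85.3:
t = −τ ln[(T − T_ss)/(T₀ − T_ss)] = −1088.4 · ln(0.21984) = 1648.8 s.

1650 s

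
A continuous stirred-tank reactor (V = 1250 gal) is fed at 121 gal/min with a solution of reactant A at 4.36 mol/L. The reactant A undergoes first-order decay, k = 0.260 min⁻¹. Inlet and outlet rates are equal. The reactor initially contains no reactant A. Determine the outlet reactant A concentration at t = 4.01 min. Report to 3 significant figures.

0.900 mol/L

Accumulation = in − out − consumed: V dC/dt = Q C_in − Q C − k V C.
dC/dt = (Q/V) C_in − (Q/V + k) C; effective rate a = Q/V + k = 0.096800 + 0.260 = 0.35680 min⁻¹.
C_ss = Q C_in/(Q + kV) = 1.1829 mol/L; C(t) = C_ss + (C₀ − C_ss) e^(−a t).
C(4.01) = 1.1829 + (-1.1829)·e^(−0.35680·4.01) = 1.1829 + (-1.1829)·0.23913 = 0.90002 mol/L.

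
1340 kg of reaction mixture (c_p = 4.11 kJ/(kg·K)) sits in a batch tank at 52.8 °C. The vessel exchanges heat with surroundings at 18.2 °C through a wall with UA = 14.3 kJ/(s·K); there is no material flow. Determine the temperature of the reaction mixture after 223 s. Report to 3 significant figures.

37.6 °C

Heat balance on the well-mixed liquid: M c_p dT/dt = −UA(T − T_amb).
dT/dt = (T_ss − T)/τ with T_ss = T_amb = 18.200 °C, τ = M c_p/UA = 1340·4.11/14.3 = 385.13 s.
Integrating: T(t) = T_ss + (T₀ − T_ss) e^(−t/τ).
T(223) = 18.200 + (34.600)·0.56045 = 37.591 °C.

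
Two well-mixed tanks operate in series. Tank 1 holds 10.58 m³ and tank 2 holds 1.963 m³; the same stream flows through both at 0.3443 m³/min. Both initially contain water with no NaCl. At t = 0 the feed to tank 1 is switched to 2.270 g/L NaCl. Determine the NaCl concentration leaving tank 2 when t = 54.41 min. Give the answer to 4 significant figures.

Species balance on tank i: dCᵢ/dt = (Cᵢ₋₁ − Cᵢ)/τᵢ with τᵢ = Vᵢ/Q.
τ₁ = 10.58/0.3443 = 30.7290 min; τ₂ = 1.963/0.3443 = 5.70142 min.
Tank 1: C₁ = C_in(1 − e^(−t/τ₁)). Tank 2 (τ₁ ≠ τ₂): C₂ = C_in[1 − (τ₁ e^(−t/τ₁) − τ₂ e^(−t/τ₂))/(τ₁ − τ₂)].
At t = 54.41: e^(−t/τ₁) = 0.170224, e^(−t/τ₂) = 7.16848e-05.
C₂ = 2.270·[1 − (30.7290·0.170224 − 5.70142·7.16848e-05)/(25.0276)] = 2.270·0.791014 = 1.79560 g/L.

1.796 g/L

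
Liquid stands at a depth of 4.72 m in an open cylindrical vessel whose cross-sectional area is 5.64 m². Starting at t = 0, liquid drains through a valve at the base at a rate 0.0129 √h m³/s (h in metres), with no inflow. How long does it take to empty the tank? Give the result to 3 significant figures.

With no inflow, A dh/dt = −0.0129 √h.
∫ h^(−1/2) dh = −(0.0129/A) ∫ dt, giving 2√h = 2√h₀ − (0.0129/A) t.
Tank is empty when √h = 0: t_empty = 2A√h₀/0.0129.
t_empty = 2·5.64·√4.72/0.0129 = 11.280·2.1726/0.0129 = 1899.7 s.

1900 s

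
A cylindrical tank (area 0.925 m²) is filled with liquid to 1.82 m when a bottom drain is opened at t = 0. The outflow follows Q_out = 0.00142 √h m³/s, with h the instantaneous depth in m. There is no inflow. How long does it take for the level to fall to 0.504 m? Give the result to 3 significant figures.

With no inflow, A dh/dt = −0.00142 √h.
Separate and integrate: 2(√h − √h₀) = −(0.00142/A) t.
t = 2A(√h₀ − √h)/0.00142 = 2·0.925·(√1.82 − √0.504)/0.00142
  = 1.8500 × (1.3491 − 0.70993) / 0.00142 = 832.69 s.

833 s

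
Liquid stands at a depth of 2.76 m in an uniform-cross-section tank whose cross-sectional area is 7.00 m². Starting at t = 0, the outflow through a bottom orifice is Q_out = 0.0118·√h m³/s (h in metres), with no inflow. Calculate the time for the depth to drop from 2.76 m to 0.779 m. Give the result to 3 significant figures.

924 s

With no inflow, A dh/dt = −0.0118 √h.
∫ h^(−1/2) dh = −(0.0118/A) ∫ dt, giving 2√h = 2√h₀ − (0.0118/A) t.
t = 2A(√h₀ − √h)/0.0118 = 2·7.00·(√2.76 − √0.779)/0.0118
  = 14.000 × (1.6613 − 0.88261) / 0.0118 = 923.90 s.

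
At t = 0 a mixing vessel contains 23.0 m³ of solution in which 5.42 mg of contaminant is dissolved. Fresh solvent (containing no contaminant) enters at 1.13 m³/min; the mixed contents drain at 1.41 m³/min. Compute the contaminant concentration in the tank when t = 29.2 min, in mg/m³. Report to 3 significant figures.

Let m(t) be the amount of contaminant. Volume: V(t) = V₀ + (Q_in − Q_out) t = 23.0 − 0.28000 t; V(29.2) = 14.824 m³.
Solute balance: dm/dt = 0 − Q_out C = −Q_out m/V(t).
dm/m = −Q_out dt/(V₀ − 0.28000 t); integrating gives ln(m/m₀) = −(Q_out/(Q_in−Q_out)) ln(V/V₀).
m = m₀ (V₀/V)^(Q_out/(Q_in−Q_out)) = 5.42 × (23.0/14.824)^(-5.0357) = 0.59344 mg.
C = m/V = 0.59344/14.824 = 0.040032 mg/m³.

0.0400 mg/m³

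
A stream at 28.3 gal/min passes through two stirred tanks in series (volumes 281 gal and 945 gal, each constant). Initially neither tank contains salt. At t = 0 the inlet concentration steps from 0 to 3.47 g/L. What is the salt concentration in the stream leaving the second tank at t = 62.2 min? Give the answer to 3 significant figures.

2.71 g/L

Each tank obeys Vᵢ dCᵢ/dt = Q(Cᵢ₋₁ − Cᵢ), so τᵢ = Vᵢ/Q.
τ₁ = 281/28.3 = 9.9293 min; τ₂ = 945/28.3 = 33.392 min.
Tank 1: C₁ = C_in(1 − e^(−t/τ₁)). Tank 2 (τ₁ ≠ τ₂): C₂ = C_in[1 − (τ₁ e^(−t/τ₁) − τ₂ e^(−t/τ₂))/(τ₁ − τ₂)].
At t = 62.2: e^(−t/τ₁) = 0.0019031, e^(−t/τ₂) = 0.15525.
C₂ = 3.47·[1 − (9.9293·0.0019031 − 33.392·0.15525)/(-23.463)] = 3.47·0.77985 = 2.7061 g/L.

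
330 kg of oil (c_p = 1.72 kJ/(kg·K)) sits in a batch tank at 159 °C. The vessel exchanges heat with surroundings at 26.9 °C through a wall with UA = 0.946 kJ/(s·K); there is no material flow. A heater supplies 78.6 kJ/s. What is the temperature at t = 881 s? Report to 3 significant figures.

M c_p dT/dt = −UA(T − T_amb) + Q̇.
dT/dt = (T_ss − T)/τ with T_ss = T_amb + Q̇/UA = 26.9 + 78.6/0.946 = 109.99 °C, τ = M c_p/UA = 330·1.72/0.946 = 600.00 s.
T approaches T_ss exponentially: T(t) = T_ss + (T₀ − T_ss) e^(−t/τ).
T(881) = 109.99 + (49.013)·0.23031 = 121.27 °C.

121 °C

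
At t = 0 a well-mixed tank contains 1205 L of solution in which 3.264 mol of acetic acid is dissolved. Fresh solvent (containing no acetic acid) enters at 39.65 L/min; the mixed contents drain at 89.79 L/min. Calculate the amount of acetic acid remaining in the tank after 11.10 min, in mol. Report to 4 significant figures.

1.076 mol

Total volume: dV/dt = Q_in − Q_out = -50.1400 L/min, so V(t) = 1205 − 50.1400 t and V(11.10) = 648.446 L.
No acetic acid enters, so dm/dt = −Q_out · (m/V).
Separate: dm/m = −Q_out dt/V(t) ⇒ ln(m/m₀) = −(Q_out/(Q_in−Q_out)) ln(V/V₀).
m = m₀ (V₀/V)^(Q_out/(Q_in−Q_out)) = 3.264 × (1205/648.446)^(-1.79079) = 1.07603 mol.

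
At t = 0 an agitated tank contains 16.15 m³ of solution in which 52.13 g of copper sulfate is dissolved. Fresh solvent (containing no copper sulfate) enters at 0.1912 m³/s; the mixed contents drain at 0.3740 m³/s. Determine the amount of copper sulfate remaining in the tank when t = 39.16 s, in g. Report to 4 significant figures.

15.73 g

Let m(t) be the amount of copper sulfate. Volume: V(t) = V₀ + (Q_in − Q_out) t = 16.15 − 0.182800 t; V(39.16) = 8.99155 m³.
Solute balance: dm/dt = 0 − Q_out C = −Q_out m/V(t).
dm/m = −Q_out dt/(V₀ − 0.182800 t); integrating gives ln(m/m₀) = −(Q_out/(Q_in−Q_out)) ln(V/V₀).
m = m₀ (V₀/V)^(Q_out/(Q_in−Q_out)) = 52.13 × (16.15/8.99155)^(-2.04595) = 15.7299 g.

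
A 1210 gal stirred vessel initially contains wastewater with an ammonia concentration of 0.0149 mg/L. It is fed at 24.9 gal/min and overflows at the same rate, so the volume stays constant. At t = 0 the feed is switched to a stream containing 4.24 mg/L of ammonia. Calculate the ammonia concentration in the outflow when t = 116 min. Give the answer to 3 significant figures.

Unsteady species balance (constant V, well mixed): V dC/dt = Q(C_in − C).
Time constant τ = V/Q = 1210/24.9 = 48.594 min.
This is linear first-order; C(t) = C_in + (C₀ − C_in) e^(−t/τ).
C(116) = 4.24 + (0.0149 − 4.24)·e^(−116/48.594) = 4.24 + (-4.2251)·0.091895 = 3.8517 mg/L.

3.85 mg/L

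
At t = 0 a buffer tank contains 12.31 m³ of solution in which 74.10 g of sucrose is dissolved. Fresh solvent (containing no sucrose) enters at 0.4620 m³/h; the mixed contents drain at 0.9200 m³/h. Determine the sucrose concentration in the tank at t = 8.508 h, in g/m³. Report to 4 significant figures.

Let m(t) be the amount of sucrose. Volume: V(t) = V₀ + (Q_in − Q_out) t = 12.31 − 0.458000 t; V(8.508) = 8.41334 m³.
Species balance (pure solvent in): dm/dt = −Q_out · m/V(t).
dm/m = −Q_out dt/(V₀ − 0.458000 t); integrating gives ln(m/m₀) = −(Q_out/(Q_in−Q_out)) ln(V/V₀).
m = m₀ (V₀/V)^(Q_out/(Q_in−Q_out)) = 74.10 × (12.31/8.41334)^(-2.00873) = 34.4981 g.
C = m/V = 34.4981/8.41334 = 4.10041 g/m³.

4.100 g/m³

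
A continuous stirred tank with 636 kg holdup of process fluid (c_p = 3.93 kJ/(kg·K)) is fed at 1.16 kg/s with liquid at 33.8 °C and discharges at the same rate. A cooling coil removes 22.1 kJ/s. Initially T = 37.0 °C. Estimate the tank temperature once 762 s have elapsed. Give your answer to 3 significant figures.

Unsteady energy balance on the tank contents: M c_p dT/dt = ṁ c_p (T_in − T) − 22.1.
Rearrange: dT/dt = (T_ss − T)/τ with τ = M/ṁ = 548.28 s and T_ss = T_in − Q̇/(ṁ c_p) = 28.952 °C.
Solution: T(t) = T_ss + (T₀ − T_ss) e^(−t/τ).
T(762) = 28.952 + (8.0478)·e^(−762/548.28) = 28.952 + (8.0478)·0.24912 = 30.957 °C.

31.0 °C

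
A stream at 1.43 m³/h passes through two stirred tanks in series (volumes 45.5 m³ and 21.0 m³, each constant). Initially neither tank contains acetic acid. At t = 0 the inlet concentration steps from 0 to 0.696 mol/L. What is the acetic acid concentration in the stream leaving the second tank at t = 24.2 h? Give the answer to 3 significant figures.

Each tank obeys Vᵢ dCᵢ/dt = Q(Cᵢ₋₁ − Cᵢ), so τᵢ = Vᵢ/Q.
τ₁ = 45.5/1.43 = 31.818 h; τ₂ = 21.0/1.43 = 14.685 h.
Tank 1: C₁ = C_in(1 − e^(−t/τ₁)). Tank 2 (τ₁ ≠ τ₂): C₂ = C_in[1 − (τ₁ e^(−t/τ₁) − τ₂ e^(−t/τ₂))/(τ₁ − τ₂)].
At t = 24.2: e^(−t/τ₁) = 0.46740, e^(−t/τ₂) = 0.19245.
C₂ = 0.696·[1 − (31.818·0.46740 − 14.685·0.19245)/(17.133)] = 0.696·0.29693 = 0.20666 mol/L.

0.207 mol/L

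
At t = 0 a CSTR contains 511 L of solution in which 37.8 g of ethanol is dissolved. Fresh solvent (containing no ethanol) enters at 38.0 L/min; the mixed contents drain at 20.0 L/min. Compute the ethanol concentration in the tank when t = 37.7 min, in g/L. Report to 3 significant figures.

Total volume: dV/dt = Q_in − Q_out = 18.000 L/min, so V(t) = 511 + 18.000 t and V(37.7) = 1189.6 L.
Solute balance: dm/dt = 0 − Q_out C = −Q_out m/V(t).
dm/m = −Q_out dt/(V₀ + 18.000 t); integrating gives ln(m/m₀) = −(Q_out/(Q_in−Q_out)) ln(V/V₀).
m = m₀ (V₀/V)^(Q_out/(Q_in−Q_out)) = 37.8 × (511/1189.6)^(1.1111) = 14.782 g.
C = m/V = 14.782/1189.6 = 0.012426 g/L.

0.0124 g/L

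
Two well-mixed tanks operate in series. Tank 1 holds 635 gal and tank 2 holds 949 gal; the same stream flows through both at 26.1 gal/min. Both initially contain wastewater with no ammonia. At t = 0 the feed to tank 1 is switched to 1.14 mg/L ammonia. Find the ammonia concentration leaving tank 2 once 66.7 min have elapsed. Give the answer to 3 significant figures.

0.738 mg/L

Time constants: τᵢ = Vᵢ/Q for each well-mixed tank.
τ₁ = 635/26.1 = 24.330 min; τ₂ = 949/26.1 = 36.360 min.
Solving the cascade with C₁(0)=C₂(0)=0 gives C₂(t) = C_in[1 − (τ₁ e^(−t/τ₁) − τ₂ e^(−t/τ₂))/(τ₁ − τ₂)].
At t = 66.7: e^(−t/τ₁) = 0.064472, e^(−t/τ₂) = 0.15971.
C₂ = 1.14·[1 − (24.330·0.064472 − 36.360·0.15971)/(-12.031)] = 1.14·0.64770 = 0.73838 mg/L.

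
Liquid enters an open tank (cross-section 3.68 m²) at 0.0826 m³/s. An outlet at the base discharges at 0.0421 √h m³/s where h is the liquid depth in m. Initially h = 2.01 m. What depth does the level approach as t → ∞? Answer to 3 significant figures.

3.85 m

Unsteady balance on liquid volume: A dh/dt = Q_in − 0.0421 √h. At steady state dh/dt = 0:
Q_in = 0.0421 √h_ss ⇒ √h_ss = 0.0826/0.0421 = 1.9620.
h_ss = 1.9620² = 3.8494 m. (Since h₀ = 2.01 m < h_ss, the level will rise toward this value.)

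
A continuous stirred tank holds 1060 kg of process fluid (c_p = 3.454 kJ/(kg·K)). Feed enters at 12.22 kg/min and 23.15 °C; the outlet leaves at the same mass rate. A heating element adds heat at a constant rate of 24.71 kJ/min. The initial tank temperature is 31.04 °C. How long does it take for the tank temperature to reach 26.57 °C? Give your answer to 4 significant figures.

82.11 min

Unsteady energy balance on the tank contents: M c_p dT/dt = ṁ c_p (T_in − T) + 24.71.
τ = M/ṁ = 86.7430 min; T_ss = T_in + Q̇/(ṁ c_p) = 23.7354 °C.
T(t) = T_ss + (T₀ − T_ss) e^(−t/τ). Set T = 26.57:
e^(−t/τ) = (26.57 − 23.7354)/(31.04 − 23.7354) = 0.388054
t = −86.7430 · ln(0.388054) = 82.1119 min.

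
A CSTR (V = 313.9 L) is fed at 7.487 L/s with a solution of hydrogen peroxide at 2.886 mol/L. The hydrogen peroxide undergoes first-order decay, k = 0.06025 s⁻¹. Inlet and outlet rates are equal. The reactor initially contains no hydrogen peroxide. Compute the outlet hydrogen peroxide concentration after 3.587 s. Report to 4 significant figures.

V dC/dt = Q(C_in − C) − k V C.
This is linear with rate a = Q/V + k = 0.0841015 s⁻¹.
C_ss = Q C_in/(Q + kV) = 0.818482 mol/L; C(t) = C_ss + (C₀ − C_ss) e^(−a t).
C(3.587) = 0.818482 + (-0.818482)·e^(−0.0841015·3.587) = 0.818482 + (-0.818482)·0.739580 = 0.213149 mol/L.

0.2131 mol/L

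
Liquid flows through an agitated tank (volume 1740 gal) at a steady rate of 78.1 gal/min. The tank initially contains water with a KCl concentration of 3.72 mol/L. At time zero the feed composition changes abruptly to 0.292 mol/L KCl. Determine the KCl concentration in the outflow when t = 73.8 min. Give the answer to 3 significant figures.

0.417 mol/L

Mass balance on the solute (V constant): V dC/dt = Q(C_in − C).
Time constant τ = V/Q = 1740/78.1 = 22.279 min.
Integrating: C(t) = C_in + (C₀ − C_in) e^(−t/τ).
C(73.8) = 0.292 + (3.72 − 0.292)·e^(−73.8/22.279) = 0.292 + (3.4280)·0.036424 = 0.41686 mol/L.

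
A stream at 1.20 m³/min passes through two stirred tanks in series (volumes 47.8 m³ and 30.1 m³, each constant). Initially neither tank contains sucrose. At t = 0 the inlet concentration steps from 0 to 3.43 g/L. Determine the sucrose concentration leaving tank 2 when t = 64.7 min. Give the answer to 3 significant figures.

Each tank obeys Vᵢ dCᵢ/dt = Q(Cᵢ₋₁ − Cᵢ), so τᵢ = Vᵢ/Q.
τ₁ = 47.8/1.20 = 39.833 min; τ₂ = 30.1/1.20 = 25.083 min.
Solving the cascade with C₁(0)=C₂(0)=0 gives C₂(t) = C_in[1 − (τ₁ e^(−t/τ₁) − τ₂ e^(−t/τ₂))/(τ₁ − τ₂)].
At t = 64.7: e^(−t/τ₁) = 0.19706, e^(−t/τ₂) = 0.075819.
C₂ = 3.43·[1 − (39.833·0.19706 − 25.083·0.075819)/(14.750)] = 3.43·0.59677 = 2.0469 g/L.

2.05 g/L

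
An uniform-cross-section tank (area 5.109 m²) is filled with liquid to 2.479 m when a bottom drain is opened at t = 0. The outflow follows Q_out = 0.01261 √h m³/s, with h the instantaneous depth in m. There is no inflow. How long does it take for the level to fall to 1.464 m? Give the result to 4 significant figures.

295.4 s

Unsteady balance on liquid volume: A dh/dt = −0.01261 √h.
∫ h^(−1/2) dh = −(0.01261/A) ∫ dt, giving 2√h = 2√h₀ − (0.01261/A) t.
t = 2A(√h₀ − √h)/0.01261 = 2·5.109·(√2.479 − √1.464)/0.01261
  = 10.2180 × (1.57448 − 1.20996) / 0.01261 = 295.378 s.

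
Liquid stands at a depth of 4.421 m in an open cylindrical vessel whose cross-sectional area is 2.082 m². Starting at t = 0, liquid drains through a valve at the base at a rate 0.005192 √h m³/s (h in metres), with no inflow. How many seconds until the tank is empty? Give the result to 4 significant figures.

1686 s

With no inflow, A dh/dt = −0.005192 √h.
This is separable: 2 d(√h)/dt = −0.005192/A, so √h = √h₀ − (0.005192/(2A)) t.
Set h = 0: 2√h₀ = (0.005192/A) t_empty ⇒ t_empty = 2A√h₀/0.005192.
t_empty = 2·2.082·√4.421/0.005192 = 4.16400·2.10262/0.005192 = 1686.31 s.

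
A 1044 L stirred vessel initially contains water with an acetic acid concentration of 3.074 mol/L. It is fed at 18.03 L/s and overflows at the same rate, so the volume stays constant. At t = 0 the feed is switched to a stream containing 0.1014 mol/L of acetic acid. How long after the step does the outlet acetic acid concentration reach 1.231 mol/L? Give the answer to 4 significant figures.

56.03 s

Species balance: V dC/dt = Q(C_in − C) ⇒ τ = V/Q = 57.9035 s.
C(t) = C_in + (C₀ − C_in) e^(−t/τ). Set C = 1.231 and solve for t:
e^(−t/τ) = (C − C_in)/(C₀ − C_in) = (1.231 − 0.1014)/(3.074 − 0.1014) = 0.380004
t = −τ ln(…) = 57.9035 × 0.967573 = 56.0259 s.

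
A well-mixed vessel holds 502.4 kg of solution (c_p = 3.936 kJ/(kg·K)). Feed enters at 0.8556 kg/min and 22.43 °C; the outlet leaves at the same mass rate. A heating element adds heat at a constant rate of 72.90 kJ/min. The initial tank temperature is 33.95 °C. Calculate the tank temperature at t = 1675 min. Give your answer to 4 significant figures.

43.49 °C

Unsteady energy balance on the tank contents: M c_p dT/dt = ṁ c_p (T_in − T) + 72.90.
Rearrange: dT/dt = (T_ss − T)/τ with τ = M/ṁ = 587.190 min and T_ss = T_in + Q̇/(ṁ c_p) = 44.0772 °C.
T approaches T_ss exponentially: T(t) = T_ss + (T₀ − T_ss) e^(−t/τ).
T(1675) = 44.0772 + (-10.1272)·e^(−1675/587.190) = 44.0772 + (-10.1272)·0.0576960 = 43.4929 °C.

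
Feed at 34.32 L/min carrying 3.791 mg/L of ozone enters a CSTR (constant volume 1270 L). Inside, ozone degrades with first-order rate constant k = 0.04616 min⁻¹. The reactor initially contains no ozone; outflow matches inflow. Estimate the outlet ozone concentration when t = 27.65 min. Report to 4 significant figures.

1.215 mg/L

Species balance: V dC/dt = Q C_in − Q C − k V C.
This is linear with rate a = Q/V + k = 0.0731836 min⁻¹.
C_ss = Q C_in/(Q + kV) = 1.39986 mg/L; C(t) = C_ss + (C₀ − C_ss) e^(−a t).
C(27.65) = 1.39986 + (-1.39986)·e^(−0.0731836·27.65) = 1.39986 + (-1.39986)·0.132188 = 1.21481 mg/L.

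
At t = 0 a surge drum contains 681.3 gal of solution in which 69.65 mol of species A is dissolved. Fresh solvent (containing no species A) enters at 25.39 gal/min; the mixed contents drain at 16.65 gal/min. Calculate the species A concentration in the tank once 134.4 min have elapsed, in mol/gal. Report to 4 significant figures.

0.005562 mol/gal

Total volume: dV/dt = Q_in − Q_out = 8.74000 gal/min, so V(t) = 681.3 + 8.74000 t and V(134.4) = 1855.96 gal.
Solute balance: dm/dt = 0 − Q_out C = −Q_out m/V(t).
Separate: dm/m = −Q_out dt/V(t) ⇒ ln(m/m₀) = −(Q_out/(Q_in−Q_out)) ln(V/V₀).
m = m₀ (V₀/V)^(Q_out/(Q_in−Q_out)) = 69.65 × (681.3/1855.96)^(1.90503) = 10.3227 mol.
C = m/V = 10.3227/1855.96 = 0.00556195 mol/gal.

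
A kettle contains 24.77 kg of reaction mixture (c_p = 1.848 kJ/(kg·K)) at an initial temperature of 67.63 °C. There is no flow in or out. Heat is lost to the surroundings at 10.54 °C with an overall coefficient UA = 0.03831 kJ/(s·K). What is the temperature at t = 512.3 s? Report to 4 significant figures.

Unsteady energy balance on the tank contents: M c_p dT/dt = −UA(T − T_amb).
dT/dt = (T_ss − T)/τ with T_ss = T_amb = 10.5400 °C, τ = M c_p/UA = 24.77·1.848/0.03831 = 1194.86 s.
Solution: T(t) = T_ss + (T₀ − T_ss) e^(−t/τ).
T(512.3) = 10.5400 + (57.0900)·0.651320 = 47.7239 °C.

47.72 °C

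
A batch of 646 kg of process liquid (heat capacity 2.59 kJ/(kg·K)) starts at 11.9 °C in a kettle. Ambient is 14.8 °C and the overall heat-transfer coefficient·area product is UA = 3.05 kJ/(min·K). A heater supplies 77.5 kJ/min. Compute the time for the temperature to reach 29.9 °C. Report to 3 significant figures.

554 min

M c_p dT/dt = −UA(T − T_amb) + Q̇.
τ = M c_p/UA = 548.57 min; T_ss = T_amb + Q̇/UA = 14.8 + 77.5/3.05 = 40.210 °C.
T(t) = T_ss + (T₀ − T_ss)e^(−t/τ); set T = 29.9:
t = −τ ln[(T − T_ss)/(T₀ − T_ss)] = −548.57 · ln(0.36418) = 554.12 min.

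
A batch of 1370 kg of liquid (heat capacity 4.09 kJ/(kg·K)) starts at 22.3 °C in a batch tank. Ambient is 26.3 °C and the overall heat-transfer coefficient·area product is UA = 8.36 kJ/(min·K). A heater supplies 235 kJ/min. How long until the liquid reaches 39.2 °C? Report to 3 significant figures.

501 min

Unsteady energy balance on the tank contents: M c_p dT/dt = −UA(T − T_amb) + Q̇.
τ = M c_p/UA = 670.25 min; T_ss = T_amb + Q̇/UA = 26.3 + 235/8.36 = 54.410 °C.
T(t) = T_ss + (T₀ − T_ss)e^(−t/τ); set T = 39.2:
t = −τ ln[(T − T_ss)/(T₀ − T_ss)] = −670.25 · ln(0.47368) = 500.82 min.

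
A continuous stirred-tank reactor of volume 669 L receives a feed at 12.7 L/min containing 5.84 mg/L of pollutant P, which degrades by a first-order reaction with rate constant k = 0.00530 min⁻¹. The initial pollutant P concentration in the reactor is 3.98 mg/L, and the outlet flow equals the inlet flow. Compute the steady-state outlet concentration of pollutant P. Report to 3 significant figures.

V dC/dt = Q(C_in − C) − k V C.
Steady state (dC/dt = 0): C_ss = Q C_in/(Q + kV) = C_in/(1 + kV/Q).
C_ss = 12.7·5.84/(12.7 + 0.00530·669) = 74.168/16.246 = 4.5654 mg/L.

4.57 mg/L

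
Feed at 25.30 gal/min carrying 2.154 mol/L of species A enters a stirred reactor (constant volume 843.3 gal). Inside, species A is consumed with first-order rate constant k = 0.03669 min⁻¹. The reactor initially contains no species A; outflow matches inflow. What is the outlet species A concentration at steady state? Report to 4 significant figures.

Species balance: V dC/dt = Q C_in − Q C − k V C.
At steady state: 0 = Q C_in − (Q + kV) C_ss, so C_ss = Q C_in/(Q + kV).
C_ss = 25.30·2.154/(25.30 + 0.03669·843.3) = 54.4962/56.2407 = 0.968982 mol/L.

0.9690 mol/L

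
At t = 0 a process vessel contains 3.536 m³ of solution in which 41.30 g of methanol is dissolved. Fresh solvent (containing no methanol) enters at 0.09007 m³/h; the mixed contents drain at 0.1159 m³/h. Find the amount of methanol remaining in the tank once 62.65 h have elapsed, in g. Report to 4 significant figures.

Total volume: dV/dt = Q_in − Q_out = -0.0258300 m³/h, so V(t) = 3.536 − 0.0258300 t and V(62.65) = 1.91775 m³.
Species balance (pure solvent in): dm/dt = −Q_out · m/V(t).
Separate: dm/m = −Q_out dt/V(t) ⇒ ln(m/m₀) = −(Q_out/(Q_in−Q_out)) ln(V/V₀).
m = m₀ (V₀/V)^(Q_out/(Q_in−Q_out)) = 41.30 × (3.536/1.91775)^(-4.48703) = 2.65250 g.

2.653 g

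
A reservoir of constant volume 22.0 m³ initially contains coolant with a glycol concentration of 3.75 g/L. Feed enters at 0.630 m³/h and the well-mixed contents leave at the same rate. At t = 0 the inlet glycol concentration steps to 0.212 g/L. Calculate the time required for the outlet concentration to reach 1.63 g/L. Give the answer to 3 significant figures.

Species balance: V dC/dt = Q(C_in − C) ⇒ τ = V/Q = 34.921 h.
C(t) = C_in + (C₀ − C_in) e^(−t/τ). Set C = 1.63 and solve for t:
e^(−t/τ) = (C − C_in)/(C₀ − C_in) = (1.63 − 0.212)/(3.75 − 0.212) = 0.40079
t = −τ ln(…) = 34.921 × 0.91431 = 31.928 h.

31.9 h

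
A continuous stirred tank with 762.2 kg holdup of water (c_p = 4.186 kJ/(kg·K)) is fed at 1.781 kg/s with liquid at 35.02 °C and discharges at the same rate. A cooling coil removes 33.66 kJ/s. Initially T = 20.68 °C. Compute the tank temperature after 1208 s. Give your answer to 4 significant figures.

M c_p dT/dt = ṁ c_p (T_in − T) − Q̇.
τ = M/ṁ = 427.962 s; T_ss = T_in − Q̇/(ṁ c_p) = 35.02 − 33.66/(1.781·4.186) = 30.5051 °C.
Integrating: T(t) = T_ss + (T₀ − T_ss) e^(−t/τ).
T(1208) = 30.5051 + (-9.82507)·e^(−1208/427.962) = 30.5051 + (-9.82507)·0.0594463 = 29.9210 °C.

29.92 °C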